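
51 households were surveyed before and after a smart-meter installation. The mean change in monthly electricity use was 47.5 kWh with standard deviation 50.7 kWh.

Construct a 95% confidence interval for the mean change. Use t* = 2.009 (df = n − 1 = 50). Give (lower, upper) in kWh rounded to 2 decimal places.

This is a matched-pairs design, so SE = s_d/√n = 50.7/√51 = 7.0994.
Margin = 2.009 × 7.0994 = 14.2627; the interval is 47.5 ± 14.2627 = (33.24, 61.76).

(33.24, 61.76)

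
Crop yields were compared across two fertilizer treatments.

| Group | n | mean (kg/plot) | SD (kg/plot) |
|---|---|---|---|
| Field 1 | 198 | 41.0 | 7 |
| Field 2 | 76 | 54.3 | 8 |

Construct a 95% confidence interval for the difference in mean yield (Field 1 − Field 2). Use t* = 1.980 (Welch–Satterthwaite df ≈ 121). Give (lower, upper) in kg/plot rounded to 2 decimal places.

SE₁ = s₁/√n₁ = 7/√198 = 0.4975; SE₂ = 8/√76 = 0.9177.
Independent samples, unequal variances: SE_diff = √(SE₁² + SE₂²) = √(0.24750625 + 0.84217329) = 1.0439.
t* = 1.980, so margin of error = 1.980 × 1.0439 = 2.0669.
Difference in means = 41.0 − 54.3 = -13.3000.
-13.3000 ± 2.0669 → (-15.37, -11.23).

(-15.37, -11.23)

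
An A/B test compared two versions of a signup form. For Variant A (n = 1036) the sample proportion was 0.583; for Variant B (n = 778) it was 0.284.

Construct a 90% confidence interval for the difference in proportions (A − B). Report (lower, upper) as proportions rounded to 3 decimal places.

(0.262, 0.336)

SE₁ = √(p̂₁(1−p̂₁)/n₁) = √(0.5830·0.4170/1036) = 0.01532; SE₂ = √(0.2840·0.7160/778) = 0.01617.
Independent samples: SE of the difference = √(SE₁² + SE₂²) = √(0.0002347024 + 0.0002614689) = 0.02227.
z* for 90% confidence is 1.645, so the margin of error is 1.645 × 0.02227 = 0.03663.
Point estimate p̂₁ − p̂₂ = 0.5830 − 0.2840 = 0.2990.
0.2990 ± 0.03663 → (0.262, 0.336).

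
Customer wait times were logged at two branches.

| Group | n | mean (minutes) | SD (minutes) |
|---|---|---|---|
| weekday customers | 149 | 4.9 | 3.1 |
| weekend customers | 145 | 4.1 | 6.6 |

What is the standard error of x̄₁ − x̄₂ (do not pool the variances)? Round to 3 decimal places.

SE₁ = s₁/√n₁ = 3.1/√149 = 0.2540; SE₂ = 6.6/√145 = 0.5481.
Independent samples, unequal variances: SE_diff = √(SE₁² + SE₂²) = √(0.064516 + 0.30041361) = 0.6041.

0.604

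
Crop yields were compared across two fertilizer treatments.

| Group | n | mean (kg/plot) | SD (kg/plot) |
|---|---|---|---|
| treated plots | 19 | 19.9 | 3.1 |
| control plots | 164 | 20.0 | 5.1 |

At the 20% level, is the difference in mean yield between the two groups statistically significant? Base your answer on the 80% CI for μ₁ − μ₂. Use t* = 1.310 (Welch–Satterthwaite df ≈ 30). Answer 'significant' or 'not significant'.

not significant

Standard errors of each mean: 3.1/√19 = 0.7112 and 5.1/√164 = 0.3982.
SE(x̄₁ − x̄₂) = √(0.7112² + 0.3982²) = 0.8151 for independent samples with unequal variances.
With t* = 1.310, the margin is 1.310 × 0.8151 = 1.0678.
x̄₁ − x̄₂ = 19.9 − 20.0 = -0.1000; the interval is -0.1000 ± 1.0678 = (-1.1678, 0.9678).
The interval (-1.1678, 0.9678) contains 0, so the difference is not significant.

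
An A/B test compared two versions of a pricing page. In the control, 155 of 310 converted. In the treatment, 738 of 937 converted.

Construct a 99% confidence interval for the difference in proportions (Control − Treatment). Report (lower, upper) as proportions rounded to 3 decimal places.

(-0.368, -0.207)

First, p̂₁ = 155/310 = 0.5000; p̂₂ = 738/937 = 0.7876.
The two standard errors are √(0.5000×0.5000/310) = 0.02840 and √(0.7876×0.2124/937) = 0.01336.
Because the samples are independent, SE_diff = √(0.02840² + 0.01336²) = 0.03139.
Using z* = 2.576 for 99%, ME = 2.576 × 0.03139 = 0.08086.
p̂₁ − p̂₂ = -0.2876; interval -0.2876 ± 0.08086 gives (-0.368, -0.207).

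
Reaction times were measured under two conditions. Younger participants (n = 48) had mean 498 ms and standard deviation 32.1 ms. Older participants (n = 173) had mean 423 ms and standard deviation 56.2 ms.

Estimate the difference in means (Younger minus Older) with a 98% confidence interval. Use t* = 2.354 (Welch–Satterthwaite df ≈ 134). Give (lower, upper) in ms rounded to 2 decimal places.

SE₁ = s₁/√n₁ = 32.1/√48 = 4.6332; SE₂ = 56.2/√173 = 4.2728.
Independent samples, unequal variances: SE_diff = √(SE₁² + SE₂²) = √(21.46654224 + 18.25681984) = 6.3026.
t* = 2.354, so margin of error = 2.354 × 6.3026 = 14.8363.
Difference in means = 498 − 423 = 75.0000.
75.0000 ± 14.8363 → (60.16, 89.84).

(60.16, 89.84)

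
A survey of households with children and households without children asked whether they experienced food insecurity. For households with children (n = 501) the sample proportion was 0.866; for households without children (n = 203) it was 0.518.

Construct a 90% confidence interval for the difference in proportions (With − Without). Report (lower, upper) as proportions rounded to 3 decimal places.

(0.285, 0.411)

The two standard errors are √(0.8660×0.1340/501) = 0.01522 and √(0.5180×0.4820/203) = 0.03507.
Because the samples are independent, SE_diff = √(0.01522² + 0.03507²) = 0.03823.
Using z* = 1.645 for 90%, ME = 1.645 × 0.03823 = 0.06289.
p̂₁ − p̂₂ = 0.3480; interval 0.3480 ± 0.06289 gives (0.285, 0.411).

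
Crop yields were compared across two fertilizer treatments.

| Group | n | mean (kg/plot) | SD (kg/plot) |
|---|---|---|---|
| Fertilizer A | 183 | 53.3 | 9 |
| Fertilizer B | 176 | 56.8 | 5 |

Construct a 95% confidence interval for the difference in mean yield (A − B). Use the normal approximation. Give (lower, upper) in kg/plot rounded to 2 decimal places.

(-5.00, -2.00)

Per-group SEs: s₁/√n₁ = 9/√183 = 0.6653, s₂/√n₂ = 5/√176 = 0.3769.
Unpooled SE of the difference: √(0.44262409 + 0.14205361) = 0.7646.
Margin of error = z* · SE = 1.960 × 0.7646 = 1.4986.
x̄₁ − x̄₂ = 53.3 − 56.8 = -3.5000.
CI: -3.5000 ± 1.4986 = (-5.00, -2.00).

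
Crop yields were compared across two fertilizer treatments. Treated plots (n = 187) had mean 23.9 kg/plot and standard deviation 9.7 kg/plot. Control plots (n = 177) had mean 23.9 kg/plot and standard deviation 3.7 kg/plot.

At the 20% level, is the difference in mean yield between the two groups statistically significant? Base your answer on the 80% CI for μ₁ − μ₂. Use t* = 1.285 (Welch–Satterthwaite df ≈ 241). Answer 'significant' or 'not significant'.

Standard errors of each mean: 9.7/√187 = 0.7093 and 3.7/√177 = 0.2781.
SE(x̄₁ − x̄₂) = √(0.7093² + 0.2781²) = 0.7619 for independent samples with unequal variances.
With t* = 1.285, the margin is 1.285 × 0.7619 = 0.9790.
x̄₁ − x̄₂ = 23.9 − 23.9 = 0.0000; the interval is 0.0000 ± 0.9790 = (-0.9790, 0.9790).
The interval (-0.9790, 0.9790) contains 0, so the difference is not significant.

not significant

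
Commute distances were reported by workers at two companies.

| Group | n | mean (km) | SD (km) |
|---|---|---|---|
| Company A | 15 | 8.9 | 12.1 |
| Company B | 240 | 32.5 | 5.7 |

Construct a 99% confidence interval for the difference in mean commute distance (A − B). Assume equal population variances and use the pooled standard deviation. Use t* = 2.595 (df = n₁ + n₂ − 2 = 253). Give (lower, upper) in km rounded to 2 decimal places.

Pooled variance s_p² = [14·12.1² + 239·5.7²] / (15+240−2) = 38.7939, so s_p = 6.2285.
SE_diff = s_p·√(1/n₁ + 1/n₂) = 6.2285·√(1/15 + 1/240) = 1.6577.
t* = 2.595; margin = 2.595 × 1.6577 = 4.3017.
Difference = 8.9 − 32.5 = -23.6000.
-23.6000 ± 4.3017 → (-27.90, -19.30).

(-27.90, -19.30)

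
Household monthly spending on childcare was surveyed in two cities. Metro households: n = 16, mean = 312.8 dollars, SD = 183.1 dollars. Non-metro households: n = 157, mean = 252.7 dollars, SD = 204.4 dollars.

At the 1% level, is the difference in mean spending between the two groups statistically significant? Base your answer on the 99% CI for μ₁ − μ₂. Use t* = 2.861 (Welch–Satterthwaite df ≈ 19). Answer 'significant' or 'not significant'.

Per-group SEs: s₁/√n₁ = 183.1/√16 = 45.7750, s₂/√n₂ = 204.4/√157 = 16.3129.
Unpooled SE of the difference: √(2095.350625 + 266.11070641) = 48.5949.
Margin of error = t* · SE = 2.861 × 48.5949 = 139.0300.
x̄₁ − x̄₂ = 312.8 − 252.7 = 60.1000.
CI: 60.1000 ± 139.0300 = (-78.9300, 199.1300).
The interval (-78.9300, 199.1300) contains 0, so the difference is not significant.

not significant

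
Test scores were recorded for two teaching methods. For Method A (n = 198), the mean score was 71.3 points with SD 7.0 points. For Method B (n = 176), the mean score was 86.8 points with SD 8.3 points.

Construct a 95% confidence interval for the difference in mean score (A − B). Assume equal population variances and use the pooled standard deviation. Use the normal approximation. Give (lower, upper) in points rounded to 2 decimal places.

(-17.05, -13.95)

s_p = √[((n₁−1)s₁² + (n₂−1)s₂²)/(n₁+n₂−2)] = √[(197·7.0² + 175·8.3²)/372] = 7.6392.
SE = 7.6392·√(1/198 + 1/176) = 0.7914.
With z* = 1.960, margin = 1.960 × 0.7914 = 1.5511.
x̄₁ − x̄₂ = 71.3 − 86.8 = -15.5000; interval -15.5000 ± 1.5511 = (-17.05, -13.95).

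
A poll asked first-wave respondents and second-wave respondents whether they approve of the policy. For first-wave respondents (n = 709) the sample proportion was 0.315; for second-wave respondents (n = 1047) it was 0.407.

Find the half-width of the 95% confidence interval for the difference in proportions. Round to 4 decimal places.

SE₁ = √(p̂₁(1−p̂₁)/n₁) = √(0.3150·0.6850/709) = 0.01745; SE₂ = √(0.4070·0.5930/1047) = 0.01518.
Independent samples: SE of the difference = √(SE₁² + SE₂²) = √(0.0003045025 + 0.0002304324) = 0.02313.
z* for 95% confidence is 1.960, so the margin of error is 1.960 × 0.02313 = 0.04533.

0.0453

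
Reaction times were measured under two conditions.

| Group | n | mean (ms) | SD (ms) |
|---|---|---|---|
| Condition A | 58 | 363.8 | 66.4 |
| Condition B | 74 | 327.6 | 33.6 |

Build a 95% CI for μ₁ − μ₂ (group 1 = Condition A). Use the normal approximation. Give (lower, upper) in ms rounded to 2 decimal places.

SE₁ = s₁/√n₁ = 66.4/√58 = 8.7187; SE₂ = 33.6/√74 = 3.9059.
Independent samples, unequal variances: SE_diff = √(SE₁² + SE₂²) = √(76.01572969 + 15.25605481) = 9.5536.
z* = 1.960, so margin of error = 1.960 × 9.5536 = 18.7251.
Difference in means = 363.8 − 327.6 = 36.2000.
36.2000 ± 18.7251 → (17.47, 54.93).

(17.47, 54.93)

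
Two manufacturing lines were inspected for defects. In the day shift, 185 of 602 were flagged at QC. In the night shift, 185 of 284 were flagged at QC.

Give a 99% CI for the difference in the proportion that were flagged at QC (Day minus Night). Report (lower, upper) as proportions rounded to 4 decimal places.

First, p̂₁ = 185/602 = 0.3073; p̂₂ = 185/284 = 0.6514.
The two standard errors are √(0.3073×0.6927/602) = 0.01880 and √(0.6514×0.3486/284) = 0.02828.
Because the samples are independent, SE_diff = √(0.01880² + 0.02828²) = 0.03396.
Using z* = 2.576 for 99%, ME = 2.576 × 0.03396 = 0.08748.
p̂₁ − p̂₂ = -0.3441; interval -0.3441 ± 0.08748 gives (-0.4316, -0.2566).

(-0.4316, -0.2566)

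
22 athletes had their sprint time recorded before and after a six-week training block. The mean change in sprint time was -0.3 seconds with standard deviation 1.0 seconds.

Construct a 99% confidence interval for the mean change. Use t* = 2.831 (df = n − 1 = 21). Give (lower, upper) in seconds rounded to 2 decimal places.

(-0.90, 0.30)

Paired design: SE = s_d/√n = 1.0/√22 = 0.2132.
t* = 2.831; margin of error = 2.831 × 0.2132 = 0.6036.
-0.3 ± 0.6036 → (-0.90, 0.30).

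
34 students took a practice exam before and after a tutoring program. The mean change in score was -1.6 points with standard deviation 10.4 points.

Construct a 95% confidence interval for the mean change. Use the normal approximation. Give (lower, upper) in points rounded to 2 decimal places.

(-5.10, 1.90)

Paired design: SE = s_d/√n = 10.4/√34 = 1.7836.
z* = 1.960; margin of error = 1.960 × 1.7836 = 3.4959.
-1.6 ± 3.4959 → (-5.10, 1.90).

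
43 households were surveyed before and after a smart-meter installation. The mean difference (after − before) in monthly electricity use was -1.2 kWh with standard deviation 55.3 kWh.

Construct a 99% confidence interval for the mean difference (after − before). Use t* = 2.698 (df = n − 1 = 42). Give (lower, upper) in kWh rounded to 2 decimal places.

(-23.95, 21.55)

This is a matched-pairs design, so SE = s_d/√n = 55.3/√43 = 8.4332.
Margin = 2.698 × 8.4332 = 22.7528; the interval is -1.2 ± 22.7528 = (-23.95, 21.55).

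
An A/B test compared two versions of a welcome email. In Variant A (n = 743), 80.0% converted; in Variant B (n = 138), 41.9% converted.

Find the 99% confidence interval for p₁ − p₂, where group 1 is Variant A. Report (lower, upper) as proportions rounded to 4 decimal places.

(0.2664, 0.4956)

The two standard errors are √(0.8000×0.2000/743) = 0.01467 and √(0.4190×0.5810/138) = 0.04200.
Because the samples are independent, SE_diff = √(0.01467² + 0.04200²) = 0.04449.
Using z* = 2.576 for 99%, ME = 2.576 × 0.04449 = 0.11461.
p̂₁ − p̂₂ = 0.3810; interval 0.3810 ± 0.11461 gives (0.2664, 0.4956).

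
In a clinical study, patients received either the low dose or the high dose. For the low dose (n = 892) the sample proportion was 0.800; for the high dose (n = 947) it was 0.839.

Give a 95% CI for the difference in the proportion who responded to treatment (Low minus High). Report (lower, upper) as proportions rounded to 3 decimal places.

(-0.074, -0.004)

Each SE is √(p̂(1−p̂)/n): √(0.8000·0.2000/892) = 0.01339 and √(0.8390·0.1610/947) = 0.01194.
SE(p̂₁ − p̂₂) = √(SE₁² + SE₂²) = √(0.0001792921 + 0.0001425636) = 0.01794, since the two samples are independent.
At 95% confidence z* = 1.960; margin = 1.960 × 0.01794 = 0.03516.
The difference is 0.8000 − 0.8390 = -0.0390, so the interval is -0.0390 ± 0.03516 = (-0.074, -0.004).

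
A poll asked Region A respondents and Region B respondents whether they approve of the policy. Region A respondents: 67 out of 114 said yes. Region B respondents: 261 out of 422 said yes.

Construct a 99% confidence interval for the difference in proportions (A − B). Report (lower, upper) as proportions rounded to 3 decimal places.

p̂₁ = 67/114 = 0.5877 and p̂₂ = 261/422 = 0.6185.
SE₁ = √(p̂₁(1−p̂₁)/n₁) = √(0.5877·0.4123/114) = 0.04610; SE₂ = √(0.6185·0.3815/422) = 0.02365.
Independent samples: SE of the difference = √(SE₁² + SE₂²) = √(0.00212521 + 0.0005593225) = 0.05181.
z* for 99% confidence is 2.576, so the margin of error is 2.576 × 0.05181 = 0.13346.
Point estimate p̂₁ − p̂₂ = 0.5877 − 0.6185 = -0.0308.
-0.0308 ± 0.13346 → (-0.164, 0.103).

(-0.164, 0.103)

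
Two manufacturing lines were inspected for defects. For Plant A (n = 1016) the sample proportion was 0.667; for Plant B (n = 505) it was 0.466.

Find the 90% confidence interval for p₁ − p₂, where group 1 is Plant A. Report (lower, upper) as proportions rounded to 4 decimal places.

The two standard errors are √(0.6670×0.3330/1016) = 0.01479 and √(0.4660×0.5340/505) = 0.02220.
Because the samples are independent, SE_diff = √(0.01479² + 0.02220²) = 0.02668.
Using z* = 1.645 for 90%, ME = 1.645 × 0.02668 = 0.04389.
p̂₁ − p̂₂ = 0.2010; interval 0.2010 ± 0.04389 gives (0.1571, 0.2449).

(0.1571, 0.2449)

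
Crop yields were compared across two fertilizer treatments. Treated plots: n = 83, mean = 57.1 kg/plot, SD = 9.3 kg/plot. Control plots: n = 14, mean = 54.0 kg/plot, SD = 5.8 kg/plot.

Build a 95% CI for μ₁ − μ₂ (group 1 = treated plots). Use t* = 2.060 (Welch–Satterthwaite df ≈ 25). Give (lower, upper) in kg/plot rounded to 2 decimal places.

Per-group SEs: s₁/√n₁ = 9.3/√83 = 1.0208, s₂/√n₂ = 5.8/√14 = 1.5501.
Unpooled SE of the difference: √(1.04203264 + 2.40281001) = 1.8560.
Margin of error = t* · SE = 2.060 × 1.8560 = 3.8234.
x̄₁ − x̄₂ = 57.1 − 54.0 = 3.1000.
CI: 3.1000 ± 3.8234 = (-0.72, 6.92).

(-0.72, 6.92)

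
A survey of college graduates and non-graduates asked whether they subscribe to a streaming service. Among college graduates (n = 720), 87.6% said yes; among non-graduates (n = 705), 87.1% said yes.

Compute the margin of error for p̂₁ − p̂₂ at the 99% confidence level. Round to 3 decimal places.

0.045

SE₁ = √(p̂₁(1−p̂₁)/n₁) = √(0.8760·0.1240/720) = 0.01228; SE₂ = √(0.8710·0.1290/705) = 0.01262.
Independent samples: SE of the difference = √(SE₁² + SE₂²) = √(0.0001507984 + 0.0001592644) = 0.01761.
z* for 99% confidence is 2.576, so the margin of error is 2.576 × 0.01761 = 0.04536.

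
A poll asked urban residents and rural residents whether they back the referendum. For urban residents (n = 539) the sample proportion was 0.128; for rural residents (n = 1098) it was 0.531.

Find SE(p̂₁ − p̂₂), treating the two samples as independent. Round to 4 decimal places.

Each SE is √(p̂(1−p̂)/n): √(0.1280·0.8720/539) = 0.01439 and √(0.5310·0.4690/1098) = 0.01506.
SE(p̂₁ − p̂₂) = √(SE₁² + SE₂²) = √(0.0002070721 + 0.0002268036) = 0.02083, since the two samples are independent.

0.0208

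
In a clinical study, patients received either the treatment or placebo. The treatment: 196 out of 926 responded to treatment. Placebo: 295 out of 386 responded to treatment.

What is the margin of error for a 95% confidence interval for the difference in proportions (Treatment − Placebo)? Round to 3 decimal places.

First, p̂₁ = 196/926 = 0.2117; p̂₂ = 295/386 = 0.7642.
The two standard errors are √(0.2117×0.7883/926) = 0.01342 and √(0.7642×0.2358/386) = 0.02161.
Because the samples are independent, SE_diff = √(0.01342² + 0.02161²) = 0.02544.
Using z* = 1.960 for 95%, ME = 1.960 × 0.02544 = 0.04986.

0.050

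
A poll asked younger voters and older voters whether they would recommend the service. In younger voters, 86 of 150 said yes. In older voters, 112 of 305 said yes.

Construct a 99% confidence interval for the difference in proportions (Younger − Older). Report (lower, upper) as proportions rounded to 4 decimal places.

(0.0801, 0.3321)

Sample proportions: 86/150 = 0.5733, 112/305 = 0.3672.
Each SE is √(p̂(1−p̂)/n): √(0.5733·0.4267/150) = 0.04038 and √(0.3672·0.6328/305) = 0.02760.
SE(p̂₁ − p̂₂) = √(SE₁² + SE₂²) = √(0.0016305444 + 0.00076176) = 0.04891, since the two samples are independent.
At 99% confidence z* = 2.576; margin = 2.576 × 0.04891 = 0.12599.
The difference is 0.5733 − 0.3672 = 0.2061, so the interval is 0.2061 ± 0.12599 = (0.0801, 0.3321).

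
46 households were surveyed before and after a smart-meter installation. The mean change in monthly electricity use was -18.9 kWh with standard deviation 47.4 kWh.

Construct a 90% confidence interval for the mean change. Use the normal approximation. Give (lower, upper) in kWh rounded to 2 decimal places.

(-30.40, -7.40)

This is a matched-pairs design, so SE = s_d/√n = 47.4/√46 = 6.9887.
Margin = 1.645 × 6.9887 = 11.4964; the interval is -18.9 ± 11.4964 = (-30.40, -7.40).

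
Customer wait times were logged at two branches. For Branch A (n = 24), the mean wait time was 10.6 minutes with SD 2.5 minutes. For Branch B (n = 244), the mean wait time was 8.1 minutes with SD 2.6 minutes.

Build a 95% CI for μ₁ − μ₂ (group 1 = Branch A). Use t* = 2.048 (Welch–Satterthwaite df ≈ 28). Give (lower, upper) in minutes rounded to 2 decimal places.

SE₁ = s₁/√n₁ = 2.5/√24 = 0.5103; SE₂ = 2.6/√244 = 0.1664.
Independent samples, unequal variances: SE_diff = √(SE₁² + SE₂²) = √(0.26040609 + 0.02768896) = 0.5367.
t* = 2.048, so margin of error = 2.048 × 0.5367 = 1.0992.
Difference in means = 10.6 − 8.1 = 2.5000.
2.5000 ± 1.0992 → (1.40, 3.60).

(1.40, 3.60)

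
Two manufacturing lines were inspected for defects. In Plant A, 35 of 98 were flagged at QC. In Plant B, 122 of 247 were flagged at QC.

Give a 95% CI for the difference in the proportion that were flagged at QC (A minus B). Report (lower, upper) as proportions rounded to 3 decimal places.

First, p̂₁ = 35/98 = 0.3571; p̂₂ = 122/247 = 0.4939.
The two standard errors are √(0.3571×0.6429/98) = 0.04840 and √(0.4939×0.5061/247) = 0.03181.
Because the samples are independent, SE_diff = √(0.04840² + 0.03181²) = 0.05792.
Using z* = 1.960 for 95%, ME = 1.960 × 0.05792 = 0.11352.
p̂₁ − p̂₂ = -0.1368; interval -0.1368 ± 0.11352 gives (-0.250, -0.023).

(-0.250, -0.023)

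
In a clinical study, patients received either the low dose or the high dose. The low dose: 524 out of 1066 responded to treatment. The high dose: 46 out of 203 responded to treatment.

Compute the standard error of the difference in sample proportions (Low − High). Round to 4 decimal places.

0.0331

First, p̂₁ = 524/1066 = 0.4916; p̂₂ = 46/203 = 0.2266.
The two standard errors are √(0.4916×0.5084/1066) = 0.01531 and √(0.2266×0.7734/203) = 0.02938.
Because the samples are independent, SE_diff = √(0.01531² + 0.02938²) = 0.03313.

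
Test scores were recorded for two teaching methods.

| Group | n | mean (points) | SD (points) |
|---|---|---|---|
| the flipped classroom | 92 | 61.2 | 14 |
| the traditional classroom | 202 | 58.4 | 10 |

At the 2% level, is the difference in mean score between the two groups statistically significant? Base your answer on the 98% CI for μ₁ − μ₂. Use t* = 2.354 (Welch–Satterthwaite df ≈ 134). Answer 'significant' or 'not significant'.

not significant

Standard errors of each mean: 14/√92 = 1.4596 and 10/√202 = 0.7036.
SE(x̄₁ − x̄₂) = √(1.4596² + 0.7036²) = 1.6203 for independent samples with unequal variances.
With t* = 2.354, the margin is 2.354 × 1.6203 = 3.8142.
x̄₁ − x̄₂ = 61.2 − 58.4 = 2.8000; the interval is 2.8000 ± 3.8142 = (-1.0142, 6.6142).
The interval (-1.0142, 6.6142) contains 0, so the difference is not significant.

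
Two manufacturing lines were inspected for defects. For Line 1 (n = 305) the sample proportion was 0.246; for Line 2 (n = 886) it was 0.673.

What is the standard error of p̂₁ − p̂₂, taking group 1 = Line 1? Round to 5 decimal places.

Each SE is √(p̂(1−p̂)/n): √(0.2460·0.7540/305) = 0.02466 and √(0.6730·0.3270/886) = 0.01576.
SE(p̂₁ − p̂₂) = √(SE₁² + SE₂²) = √(0.0006081156 + 0.0002483776) = 0.02927, since the two samples are independent.

0.02927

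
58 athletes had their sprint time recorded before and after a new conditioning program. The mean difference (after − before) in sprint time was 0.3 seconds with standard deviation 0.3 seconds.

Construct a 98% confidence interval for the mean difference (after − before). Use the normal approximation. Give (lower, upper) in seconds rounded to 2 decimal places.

(0.21, 0.39)

This is a matched-pairs design, so SE = s_d/√n = 0.3/√58 = 0.0394.
Margin = 2.326 × 0.0394 = 0.0916; the interval is 0.3 ± 0.0916 = (0.21, 0.39).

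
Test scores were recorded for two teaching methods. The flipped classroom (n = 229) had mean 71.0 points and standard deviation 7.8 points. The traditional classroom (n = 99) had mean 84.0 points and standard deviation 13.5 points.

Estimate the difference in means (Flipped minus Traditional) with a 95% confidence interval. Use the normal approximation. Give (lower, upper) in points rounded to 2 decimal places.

Per-group SEs: s₁/√n₁ = 7.8/√229 = 0.5154, s₂/√n₂ = 13.5/√99 = 1.3568.
Unpooled SE of the difference: √(0.26563716 + 1.84090624) = 1.4514.
Margin of error = z* · SE = 1.960 × 1.4514 = 2.8447.
x̄₁ − x̄₂ = 71.0 − 84.0 = -13.0000.
CI: -13.0000 ± 2.8447 = (-15.84, -10.16).

(-15.84, -10.16)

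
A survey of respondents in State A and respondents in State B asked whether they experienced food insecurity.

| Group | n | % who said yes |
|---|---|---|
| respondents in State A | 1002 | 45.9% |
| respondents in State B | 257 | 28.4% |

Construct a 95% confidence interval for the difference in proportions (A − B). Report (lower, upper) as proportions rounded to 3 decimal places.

(0.112, 0.238)

Each SE is √(p̂(1−p̂)/n): √(0.4590·0.5410/1002) = 0.01574 and √(0.2840·0.7160/257) = 0.02813.
SE(p̂₁ − p̂₂) = √(SE₁² + SE₂²) = √(0.0002477476 + 0.0007912969) = 0.03223, since the two samples are independent.
At 95% confidence z* = 1.960; margin = 1.960 × 0.03223 = 0.06317.
The difference is 0.4590 − 0.2840 = 0.1750, so the interval is 0.1750 ± 0.06317 = (0.112, 0.238).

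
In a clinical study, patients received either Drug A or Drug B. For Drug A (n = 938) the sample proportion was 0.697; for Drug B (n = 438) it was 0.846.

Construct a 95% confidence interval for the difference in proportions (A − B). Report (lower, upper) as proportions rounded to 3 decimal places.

(-0.194, -0.104)

Each SE is √(p̂(1−p̂)/n): √(0.6970·0.3030/938) = 0.01501 and √(0.8460·0.1540/438) = 0.01725.
SE(p̂₁ − p̂₂) = √(SE₁² + SE₂²) = √(0.0002253001 + 0.0002975625) = 0.02287, since the two samples are independent.
At 95% confidence z* = 1.960; margin = 1.960 × 0.02287 = 0.04483.
The difference is 0.6970 − 0.8460 = -0.1490, so the interval is -0.1490 ± 0.04483 = (-0.194, -0.104).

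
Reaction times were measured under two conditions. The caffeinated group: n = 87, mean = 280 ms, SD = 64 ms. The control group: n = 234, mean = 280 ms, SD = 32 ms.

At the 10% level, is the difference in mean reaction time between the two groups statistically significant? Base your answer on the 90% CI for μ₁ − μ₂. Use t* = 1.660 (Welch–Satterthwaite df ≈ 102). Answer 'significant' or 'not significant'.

not significant

Per-group SEs: s₁/√n₁ = 64/√87 = 6.8615, s₂/√n₂ = 32/√234 = 2.0919.
Unpooled SE of the difference: √(47.08018225 + 4.37604561) = 7.1733.
Margin of error = t* · SE = 1.660 × 7.1733 = 11.9077.
x̄₁ − x̄₂ = 280 − 280 = 0.0000.
CI: 0.0000 ± 11.9077 = (-11.9077, 11.9077).
The interval (-11.9077, 11.9077) contains 0, so the difference is not significant.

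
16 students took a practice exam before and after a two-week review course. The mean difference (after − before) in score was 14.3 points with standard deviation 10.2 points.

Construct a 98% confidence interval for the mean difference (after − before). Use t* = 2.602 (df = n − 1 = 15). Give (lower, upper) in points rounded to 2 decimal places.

(7.66, 20.94)

Paired design: SE = s_d/√n = 10.2/√16 = 2.5500.
t* = 2.602; margin of error = 2.602 × 2.5500 = 6.6351.
14.3 ± 6.6351 → (7.66, 20.94).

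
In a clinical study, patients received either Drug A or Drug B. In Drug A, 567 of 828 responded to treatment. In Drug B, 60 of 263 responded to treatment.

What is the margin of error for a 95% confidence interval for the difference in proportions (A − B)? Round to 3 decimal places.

Sample proportions: 567/828 = 0.6848, 60/263 = 0.2281.
Each SE is √(p̂(1−p̂)/n): √(0.6848·0.3152/828) = 0.01615 and √(0.2281·0.7719/263) = 0.02587.
SE(p̂₁ − p̂₂) = √(SE₁² + SE₂²) = √(0.0002608225 + 0.0006692569) = 0.03050, since the two samples are independent.
At 95% confidence z* = 1.960; margin = 1.960 × 0.03050 = 0.05978.

0.060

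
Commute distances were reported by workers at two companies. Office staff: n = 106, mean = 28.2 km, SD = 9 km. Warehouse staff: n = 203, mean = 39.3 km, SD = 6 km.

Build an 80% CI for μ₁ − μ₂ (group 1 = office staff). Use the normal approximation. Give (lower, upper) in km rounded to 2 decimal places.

Standard errors of each mean: 9/√106 = 0.8742 and 6/√203 = 0.4211.
SE(x̄₁ − x̄₂) = √(0.8742² + 0.4211²) = 0.9703 for independent samples with unequal variances.
With z* = 1.282, the margin is 1.282 × 0.9703 = 1.2439.
x̄₁ − x̄₂ = 28.2 − 39.3 = -11.1000; the interval is -11.1000 ± 1.2439 = (-12.34, -9.86).

(-12.34, -9.86)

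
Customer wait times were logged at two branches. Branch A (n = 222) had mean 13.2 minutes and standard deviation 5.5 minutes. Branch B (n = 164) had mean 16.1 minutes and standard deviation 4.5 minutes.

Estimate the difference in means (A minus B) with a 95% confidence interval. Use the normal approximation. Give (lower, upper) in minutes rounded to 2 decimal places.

Per-group SEs: s₁/√n₁ = 5.5/√222 = 0.3691, s₂/√n₂ = 4.5/√164 = 0.3514.
Unpooled SE of the difference: √(0.13623481 + 0.12348196) = 0.5096.
Margin of error = z* · SE = 1.960 × 0.5096 = 0.9988.
x̄₁ − x̄₂ = 13.2 − 16.1 = -2.9000.
CI: -2.9000 ± 0.9988 = (-3.90, -1.90).

(-3.90, -1.90)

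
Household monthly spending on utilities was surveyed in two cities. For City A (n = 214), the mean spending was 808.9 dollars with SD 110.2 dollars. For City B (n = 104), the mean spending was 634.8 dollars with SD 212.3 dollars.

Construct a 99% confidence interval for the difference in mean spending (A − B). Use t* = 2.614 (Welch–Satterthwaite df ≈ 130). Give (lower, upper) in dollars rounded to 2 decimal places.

(116.23, 231.97)

Per-group SEs: s₁/√n₁ = 110.2/√214 = 7.5331, s₂/√n₂ = 212.3/√104 = 20.8177.
Unpooled SE of the difference: √(56.74759561 + 433.37663329) = 22.1387.
Margin of error = t* · SE = 2.614 × 22.1387 = 57.8706.
x̄₁ − x̄₂ = 808.9 − 634.8 = 174.1000.
CI: 174.1000 ± 57.8706 = (116.23, 231.97).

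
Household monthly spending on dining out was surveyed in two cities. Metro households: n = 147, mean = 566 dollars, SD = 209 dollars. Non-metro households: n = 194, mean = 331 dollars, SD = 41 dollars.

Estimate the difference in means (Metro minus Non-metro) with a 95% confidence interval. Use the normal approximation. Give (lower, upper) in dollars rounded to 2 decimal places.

(200.72, 269.28)

Per-group SEs: s₁/√n₁ = 209/√147 = 17.2380, s₂/√n₂ = 41/√194 = 2.9436.
Unpooled SE of the difference: √(297.148644 + 8.66478096) = 17.4875.
Margin of error = z* · SE = 1.960 × 17.4875 = 34.2755.
x̄₁ − x̄₂ = 566 − 331 = 235.0000.
CI: 235.0000 ± 34.2755 = (200.72, 269.28).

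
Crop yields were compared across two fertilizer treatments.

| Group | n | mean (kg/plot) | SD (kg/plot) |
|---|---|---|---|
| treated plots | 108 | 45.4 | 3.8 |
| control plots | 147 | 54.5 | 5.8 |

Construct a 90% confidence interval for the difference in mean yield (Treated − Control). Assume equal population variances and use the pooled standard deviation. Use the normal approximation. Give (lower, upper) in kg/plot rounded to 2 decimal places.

(-10.15, -8.05)

Pooled variance s_p² = [107·3.8² + 146·5.8²] / (108+147−2) = 25.5198, so s_p = 5.0517.
SE_diff = s_p·√(1/n₁ + 1/n₂) = 5.0517·√(1/108 + 1/147) = 0.6402.
z* = 1.645; margin = 1.645 × 0.6402 = 1.0531.
Difference = 45.4 − 54.5 = -9.1000.
-9.1000 ± 1.0531 → (-10.15, -8.05).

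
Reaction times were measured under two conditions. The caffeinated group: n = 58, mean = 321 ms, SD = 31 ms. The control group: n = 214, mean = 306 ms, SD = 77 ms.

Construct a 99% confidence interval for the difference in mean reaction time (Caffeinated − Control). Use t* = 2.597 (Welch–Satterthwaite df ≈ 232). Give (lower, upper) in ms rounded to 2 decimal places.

(-2.28, 32.28)

Per-group SEs: s₁/√n₁ = 31/√58 = 4.0705, s₂/√n₂ = 77/√214 = 5.2636.
Unpooled SE of the difference: √(16.56897025 + 27.70548496) = 6.6539.
Margin of error = t* · SE = 2.597 × 6.6539 = 17.2802.
x̄₁ − x̄₂ = 321 − 306 = 15.0000.
CI: 15.0000 ± 17.2802 = (-2.28, 32.28).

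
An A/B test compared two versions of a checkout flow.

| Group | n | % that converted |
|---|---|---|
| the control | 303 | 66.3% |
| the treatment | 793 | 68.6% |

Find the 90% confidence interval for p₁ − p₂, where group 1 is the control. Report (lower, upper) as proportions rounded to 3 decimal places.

(-0.075, 0.029)

Each SE is √(p̂(1−p̂)/n): √(0.6630·0.3370/303) = 0.02716 and √(0.6860·0.3140/793) = 0.01648.
SE(p̂₁ − p̂₂) = √(SE₁² + SE₂²) = √(0.0007376656 + 0.0002715904) = 0.03177, since the two samples are independent.
At 90% confidence z* = 1.645; margin = 1.645 × 0.03177 = 0.05226.
The difference is 0.6630 − 0.6860 = -0.0230, so the interval is -0.0230 ± 0.05226 = (-0.075, 0.029).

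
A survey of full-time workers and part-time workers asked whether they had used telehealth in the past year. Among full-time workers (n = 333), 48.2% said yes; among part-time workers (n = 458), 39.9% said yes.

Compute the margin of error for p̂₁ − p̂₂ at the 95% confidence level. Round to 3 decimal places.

The two standard errors are √(0.4820×0.5180/333) = 0.02738 and √(0.3990×0.6010/458) = 0.02288.
Because the samples are independent, SE_diff = √(0.02738² + 0.02288²) = 0.03568.
Using z* = 1.960 for 95%, ME = 1.960 × 0.03568 = 0.06993.

0.070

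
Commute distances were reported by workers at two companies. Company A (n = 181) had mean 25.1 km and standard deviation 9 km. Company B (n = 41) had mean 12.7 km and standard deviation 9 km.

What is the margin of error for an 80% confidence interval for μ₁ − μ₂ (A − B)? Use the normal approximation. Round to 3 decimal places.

1.996

Per-group SEs: s₁/√n₁ = 9/√181 = 0.6690, s₂/√n₂ = 9/√41 = 1.4056.
Unpooled SE of the difference: √(0.447561 + 1.97571136) = 1.5567.
Margin of error = z* · SE = 1.282 × 1.5567 = 1.9957.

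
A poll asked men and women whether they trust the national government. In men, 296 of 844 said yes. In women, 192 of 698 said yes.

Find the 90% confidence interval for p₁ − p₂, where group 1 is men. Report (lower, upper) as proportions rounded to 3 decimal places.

(0.037, 0.114)

p̂₁ = 296/844 = 0.3507 and p̂₂ = 192/698 = 0.2751.
SE₁ = √(p̂₁(1−p̂₁)/n₁) = √(0.3507·0.6493/844) = 0.01643; SE₂ = √(0.2751·0.7249/698) = 0.01690.
Independent samples: SE of the difference = √(SE₁² + SE₂²) = √(0.0002699449 + 0.00028561) = 0.02357.
z* for 90% confidence is 1.645, so the margin of error is 1.645 × 0.02357 = 0.03877.
Point estimate p̂₁ − p̂₂ = 0.3507 − 0.2751 = 0.0756.
0.0756 ± 0.03877 → (0.037, 0.114).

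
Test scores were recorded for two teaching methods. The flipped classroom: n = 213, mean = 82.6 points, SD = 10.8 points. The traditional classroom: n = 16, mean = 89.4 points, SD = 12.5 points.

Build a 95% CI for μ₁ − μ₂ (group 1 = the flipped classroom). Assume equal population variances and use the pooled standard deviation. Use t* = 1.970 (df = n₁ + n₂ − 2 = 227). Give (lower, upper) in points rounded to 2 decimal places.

s_p = √[((n₁−1)s₁² + (n₂−1)s₂²)/(n₁+n₂−2)] = √[(212·10.8² + 15·12.5²)/227] = 10.9205.
SE = 10.9205·√(1/213 + 1/16) = 2.8308.
With t* = 1.970, margin = 1.970 × 2.8308 = 5.5767.
x̄₁ − x̄₂ = 82.6 − 89.4 = -6.8000; interval -6.8000 ± 5.5767 = (-12.38, -1.22).

(-12.38, -1.22)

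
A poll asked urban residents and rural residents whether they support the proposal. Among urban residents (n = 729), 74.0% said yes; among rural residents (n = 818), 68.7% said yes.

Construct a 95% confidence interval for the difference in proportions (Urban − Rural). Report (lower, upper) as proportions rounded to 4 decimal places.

(0.0080, 0.0980)

SE₁ = √(p̂₁(1−p̂₁)/n₁) = √(0.7400·0.2600/729) = 0.01625; SE₂ = √(0.6870·0.3130/818) = 0.01621.
Independent samples: SE of the difference = √(SE₁² + SE₂²) = √(0.0002640625 + 0.0002627641) = 0.02295.
z* for 95% confidence is 1.960, so the margin of error is 1.960 × 0.02295 = 0.04498.
Point estimate p̂₁ − p̂₂ = 0.7400 − 0.6870 = 0.0530.
0.0530 ± 0.04498 → (0.0080, 0.0980).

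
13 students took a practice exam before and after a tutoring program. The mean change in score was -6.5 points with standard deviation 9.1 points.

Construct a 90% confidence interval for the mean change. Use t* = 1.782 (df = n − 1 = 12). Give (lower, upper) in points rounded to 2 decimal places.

(-11.00, -2.00)

Paired design: SE = s_d/√n = 9.1/√13 = 2.5239.
t* = 1.782; margin of error = 1.782 × 2.5239 = 4.4976.
-6.5 ± 4.4976 → (-11.00, -2.00).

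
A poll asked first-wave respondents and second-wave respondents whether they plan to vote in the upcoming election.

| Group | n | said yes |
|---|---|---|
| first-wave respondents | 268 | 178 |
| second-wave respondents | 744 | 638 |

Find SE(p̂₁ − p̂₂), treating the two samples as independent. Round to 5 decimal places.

0.03157

p̂₁ = 178/268 = 0.6642 and p̂₂ = 638/744 = 0.8575.
SE₁ = √(p̂₁(1−p̂₁)/n₁) = √(0.6642·0.3358/268) = 0.02885; SE₂ = √(0.8575·0.1425/744) = 0.01282.
Independent samples: SE of the difference = √(SE₁² + SE₂²) = √(0.0008323225 + 0.0001643524) = 0.03157.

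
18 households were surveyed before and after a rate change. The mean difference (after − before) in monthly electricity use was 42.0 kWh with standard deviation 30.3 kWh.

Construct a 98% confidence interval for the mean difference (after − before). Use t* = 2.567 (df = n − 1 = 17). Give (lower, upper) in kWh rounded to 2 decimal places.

(23.67, 60.33)

Paired design: SE = s_d/√n = 30.3/√18 = 7.1418.
t* = 2.567; margin of error = 2.567 × 7.1418 = 18.3330.
42.0 ± 18.3330 → (23.67, 60.33).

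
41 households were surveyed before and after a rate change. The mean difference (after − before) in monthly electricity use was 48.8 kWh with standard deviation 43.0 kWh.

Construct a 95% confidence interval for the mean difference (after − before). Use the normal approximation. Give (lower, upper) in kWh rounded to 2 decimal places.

(35.64, 61.96)

This is a matched-pairs design, so SE = s_d/√n = 43.0/√41 = 6.7155.
Margin = 1.960 × 6.7155 = 13.1624; the interval is 48.8 ± 13.1624 = (35.64, 61.96).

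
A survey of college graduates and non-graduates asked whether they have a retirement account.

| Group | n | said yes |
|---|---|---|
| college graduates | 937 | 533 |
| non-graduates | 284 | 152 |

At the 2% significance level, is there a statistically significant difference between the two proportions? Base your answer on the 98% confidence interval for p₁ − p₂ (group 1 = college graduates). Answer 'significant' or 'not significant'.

p̂₁ = 533/937 = 0.5688 and p̂₂ = 152/284 = 0.5352.
SE₁ = √(p̂₁(1−p̂₁)/n₁) = √(0.5688·0.4312/937) = 0.01618; SE₂ = √(0.5352·0.4648/284) = 0.02960.
Independent samples: SE of the difference = √(SE₁² + SE₂²) = √(0.0002617924 + 0.00087616) = 0.03373.
z* for 98% confidence is 2.326, so the margin of error is 2.326 × 0.03373 = 0.07846.
Point estimate p̂₁ − p̂₂ = 0.5688 − 0.5352 = 0.0336.
0.0336 ± 0.07846 → (-0.04486, 0.11206).
The interval (-0.04486, 0.11206) contains 0, so the difference is not significant.

not significant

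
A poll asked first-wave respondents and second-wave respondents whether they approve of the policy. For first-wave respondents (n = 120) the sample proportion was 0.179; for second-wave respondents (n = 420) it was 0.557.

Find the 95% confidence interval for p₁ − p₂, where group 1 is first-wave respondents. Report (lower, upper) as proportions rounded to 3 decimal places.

(-0.461, -0.295)

Each SE is √(p̂(1−p̂)/n): √(0.1790·0.8210/120) = 0.03500 and √(0.5570·0.4430/420) = 0.02424.
SE(p̂₁ − p̂₂) = √(SE₁² + SE₂²) = √(0.001225 + 0.0005875776) = 0.04257, since the two samples are independent.
At 95% confidence z* = 1.960; margin = 1.960 × 0.04257 = 0.08344.
The difference is 0.1790 − 0.5570 = -0.3780, so the interval is -0.3780 ± 0.08344 = (-0.461, -0.295).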